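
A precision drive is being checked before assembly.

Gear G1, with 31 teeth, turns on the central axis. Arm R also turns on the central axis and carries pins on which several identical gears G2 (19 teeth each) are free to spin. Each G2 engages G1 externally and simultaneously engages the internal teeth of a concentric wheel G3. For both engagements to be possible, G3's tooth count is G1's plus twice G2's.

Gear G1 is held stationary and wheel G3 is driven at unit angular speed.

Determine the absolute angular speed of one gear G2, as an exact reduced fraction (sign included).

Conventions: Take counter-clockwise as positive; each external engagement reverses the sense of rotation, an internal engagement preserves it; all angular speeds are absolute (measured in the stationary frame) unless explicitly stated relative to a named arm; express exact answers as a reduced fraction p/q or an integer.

recognized (axles ride arm R): planetary set, 31/19/69 teeth
ring teeth: 31 + 2·19 = 69
31(ω_sun−ω_arm) = −69(ω_ring−ω_arm),  ω_sun = 0, ω_ring = 1
31(0−ω_arm) = −69(1−ω_arm)  ⇒  100·ω_arm = 69  ⇒  ω_arm = 69/100
sun–planet mesh: 31·(0−69/100) = −19·(ω_p−ω_arm)  ⇒  ω_p−ω_arm = 2139/1900
ω_p = 69/100 + 2139/1900 = 69/38
exact speed ratio = 69/38

69/38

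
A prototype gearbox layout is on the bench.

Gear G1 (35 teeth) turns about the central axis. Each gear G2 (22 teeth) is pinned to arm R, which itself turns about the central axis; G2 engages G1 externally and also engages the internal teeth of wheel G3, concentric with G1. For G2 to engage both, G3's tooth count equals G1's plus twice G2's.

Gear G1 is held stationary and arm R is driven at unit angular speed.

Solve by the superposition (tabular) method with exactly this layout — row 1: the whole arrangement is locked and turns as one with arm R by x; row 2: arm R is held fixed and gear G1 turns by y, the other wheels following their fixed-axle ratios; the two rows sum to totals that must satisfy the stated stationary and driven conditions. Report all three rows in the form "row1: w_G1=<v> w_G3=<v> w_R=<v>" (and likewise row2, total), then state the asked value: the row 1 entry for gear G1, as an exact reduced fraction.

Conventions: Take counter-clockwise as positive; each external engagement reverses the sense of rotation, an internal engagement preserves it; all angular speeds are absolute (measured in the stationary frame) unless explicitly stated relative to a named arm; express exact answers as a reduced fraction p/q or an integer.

row1: w_G1=1 w_G3=1 w_R=1
row2: w_G1=-1 w_G3=35/79 w_R=0
total: w_G1=0 w_G3=114/79 w_R=1
asked value: 1

topology: planetary set — G1 35T / G2 22T / G3 79T, arm = carrier (Willis)
superposition row 1 [locked train]: every member turns x
row 2: sun turns y, ring = −(35/79)·y, arm 0
boundary: total ω_sun = x + y = 0 and total ω_arm = x = 1  ⇒  y = -1, x = 1
row 2 ring = −(35/79)·(-1) = 35/79
totals (row 1 + row 2): sun 1 + (-1) = 0, ring 1 + 35/79 = 114/79, arm 1 + 0 = 1
asked cell (row1, sun) = 1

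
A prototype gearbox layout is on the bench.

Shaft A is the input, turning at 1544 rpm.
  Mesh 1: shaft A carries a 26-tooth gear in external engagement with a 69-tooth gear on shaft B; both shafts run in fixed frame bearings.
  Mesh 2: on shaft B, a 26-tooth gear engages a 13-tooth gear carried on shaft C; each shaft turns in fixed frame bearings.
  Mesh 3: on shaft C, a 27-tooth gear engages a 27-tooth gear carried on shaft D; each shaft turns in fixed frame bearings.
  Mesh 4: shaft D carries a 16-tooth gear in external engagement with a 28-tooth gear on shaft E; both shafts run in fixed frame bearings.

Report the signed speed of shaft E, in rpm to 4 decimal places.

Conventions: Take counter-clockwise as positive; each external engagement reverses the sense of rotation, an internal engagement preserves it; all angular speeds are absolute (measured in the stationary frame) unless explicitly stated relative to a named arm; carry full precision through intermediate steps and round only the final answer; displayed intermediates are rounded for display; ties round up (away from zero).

recognized (5 fixed axles, 4 meshes): fixed-axis compound train
mesh 1 [26T→69T]: ω = 1544.0000×26/69 = 581.7971 rpm, sense flips to −
mesh 2 [26T→13T]: ω = 581.7971×26/13 = 1163.5942 rpm, sense flips to +
mesh 3 [27T→27T]: ω = 1163.5942×27/27 = 1163.5942 rpm, sense flips to −
mesh 4 [16T→28T]: ω = 1163.5942×16/28 = 664.9110 rpm, sense flips to +
signed output speed = +664.9110 rpm

+664.9110 rpm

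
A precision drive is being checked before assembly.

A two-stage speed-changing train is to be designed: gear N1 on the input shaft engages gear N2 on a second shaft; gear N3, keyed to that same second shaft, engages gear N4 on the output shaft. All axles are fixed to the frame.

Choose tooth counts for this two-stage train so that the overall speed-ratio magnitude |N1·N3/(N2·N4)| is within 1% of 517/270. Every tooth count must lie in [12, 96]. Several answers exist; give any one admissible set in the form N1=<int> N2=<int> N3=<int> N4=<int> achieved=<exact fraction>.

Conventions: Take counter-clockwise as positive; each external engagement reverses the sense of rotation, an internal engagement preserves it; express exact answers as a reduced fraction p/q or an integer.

N1=22 N2=12 N3=47 N4=45 achieved=517/270

2-stage fixed-axis compound train for ratio 517/270
target = 517/270 in lowest terms: an exact hit needs N1·N3 = k·517 and N2·N4 = k·270 for one integer k, every count in [12, 96]; additionally prefer no 1:1 stage (N1 ≠ N2, N3 ≠ N4)
k = 1: no 1:1-free in-range split of k·517 and k·270 into factor pairs; take k = 2
k = 2: N1·N3 = 1034 = 22·47, N2·N4 = 540 = 12·45
achieved = 22·47/(12·45) = 517/270; |achieved − target| = 0 ≤ 517/27000 ✓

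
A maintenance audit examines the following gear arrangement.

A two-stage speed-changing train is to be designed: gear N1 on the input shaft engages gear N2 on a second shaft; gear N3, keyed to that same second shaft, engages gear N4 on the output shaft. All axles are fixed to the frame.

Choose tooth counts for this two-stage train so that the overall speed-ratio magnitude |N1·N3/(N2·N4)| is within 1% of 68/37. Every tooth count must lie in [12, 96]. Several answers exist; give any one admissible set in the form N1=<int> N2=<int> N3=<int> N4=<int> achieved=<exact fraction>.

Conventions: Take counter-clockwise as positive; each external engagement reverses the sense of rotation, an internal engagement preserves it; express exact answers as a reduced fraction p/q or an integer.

N1=12 N2=37 N3=68 N4=12 achieved=68/37

class = fixed-axis compound train [2-stage, 68/37 wanted]
target = 68/37 in lowest terms: an exact hit needs N1·N3 = k·68 and N2·N4 = k·37 for one integer k, every count in [12, 96]; additionally prefer no 1:1 stage (N1 ≠ N2, N3 ≠ N4)
k = 1…11: no 1:1-free in-range split of k·68 and k·37 into factor pairs; take k = 12
k = 12: N1·N3 = 816 = 12·68, N2·N4 = 444 = 37·12
achieved = 12·68/(37·12) = 68/37; |achieved − target| = 0 ≤ 17/925 ✓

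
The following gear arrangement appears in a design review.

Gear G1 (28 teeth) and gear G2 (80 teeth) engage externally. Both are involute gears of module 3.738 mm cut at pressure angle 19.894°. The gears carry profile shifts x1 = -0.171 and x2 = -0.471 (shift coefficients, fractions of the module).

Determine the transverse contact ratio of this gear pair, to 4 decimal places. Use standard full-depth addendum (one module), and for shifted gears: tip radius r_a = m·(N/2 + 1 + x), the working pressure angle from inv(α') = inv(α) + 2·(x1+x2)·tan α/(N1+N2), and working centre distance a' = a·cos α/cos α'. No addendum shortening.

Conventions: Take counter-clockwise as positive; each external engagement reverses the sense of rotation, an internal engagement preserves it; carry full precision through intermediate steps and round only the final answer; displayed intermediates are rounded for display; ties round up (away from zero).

1.9089

topology: single-mesh involute geometry — m = 3.738, 28T/80T pair
base radii: r_b1 = 49.209023, r_b2 = 140.597210
tip radii: r_a1 = 55.430802, r_a2 = 151.497402
inv(α') = inv(19.894°) + 2·(-0.171-0.471)·tan α/(28+80) = 0.01035840  ⇒  α' = 17.77892°
a' = a·cos α / cos α' = 201.8520·cos 19.894°/cos 17.77892° = 199.325673
action lengths: √(r_a1²−r_b1²) = 25.515600, √(r_a2²−r_b2²) = 56.425947
base pitch p_b = π·m·cos α = 11.042479
CR = (25.515600 + 56.425947 − 199.325673·sin 17.77892°)/11.042479 = 1.908850
contact ratio ≈ 1.9089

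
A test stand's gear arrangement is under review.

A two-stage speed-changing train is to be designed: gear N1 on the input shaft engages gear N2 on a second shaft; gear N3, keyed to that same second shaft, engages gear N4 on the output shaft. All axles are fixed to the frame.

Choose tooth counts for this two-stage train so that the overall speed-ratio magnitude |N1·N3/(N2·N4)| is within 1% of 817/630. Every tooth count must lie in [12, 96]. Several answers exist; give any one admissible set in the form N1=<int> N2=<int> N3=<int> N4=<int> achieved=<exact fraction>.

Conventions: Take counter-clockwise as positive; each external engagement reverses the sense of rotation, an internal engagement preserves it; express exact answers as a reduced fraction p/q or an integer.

N1=19 N2=14 N3=43 N4=45 achieved=817/630

2-stage fixed-axis compound train for ratio 817/630
target = 817/630 in lowest terms: an exact hit needs N1·N3 = k·817 and N2·N4 = k·630 for one integer k, every count in [12, 96]; additionally prefer no 1:1 stage (N1 ≠ N2, N3 ≠ N4)
k = 1: N1·N3 = 817 = 19·43, N2·N4 = 630 = 14·45
achieved = 19·43/(14·45) = 817/630; |achieved − target| = 0 ≤ 817/63000 ✓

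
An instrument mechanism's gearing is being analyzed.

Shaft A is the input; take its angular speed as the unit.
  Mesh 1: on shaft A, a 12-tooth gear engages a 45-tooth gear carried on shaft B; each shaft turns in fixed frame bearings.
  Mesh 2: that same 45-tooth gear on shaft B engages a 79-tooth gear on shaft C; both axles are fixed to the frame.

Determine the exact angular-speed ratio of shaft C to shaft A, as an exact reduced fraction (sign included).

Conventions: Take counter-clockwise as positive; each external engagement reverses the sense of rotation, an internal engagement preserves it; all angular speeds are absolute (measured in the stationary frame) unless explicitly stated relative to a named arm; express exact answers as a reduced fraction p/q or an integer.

12/79

class = fixed-axis compound train [2 meshes; 2 ratios multiply, 2 sense flips]
mesh 1 [12T→45T]: running ratio 4/15, sense −
mesh 2 [45T→79T]: running ratio 12/79, sense +
ω_out/ω_in = 12/79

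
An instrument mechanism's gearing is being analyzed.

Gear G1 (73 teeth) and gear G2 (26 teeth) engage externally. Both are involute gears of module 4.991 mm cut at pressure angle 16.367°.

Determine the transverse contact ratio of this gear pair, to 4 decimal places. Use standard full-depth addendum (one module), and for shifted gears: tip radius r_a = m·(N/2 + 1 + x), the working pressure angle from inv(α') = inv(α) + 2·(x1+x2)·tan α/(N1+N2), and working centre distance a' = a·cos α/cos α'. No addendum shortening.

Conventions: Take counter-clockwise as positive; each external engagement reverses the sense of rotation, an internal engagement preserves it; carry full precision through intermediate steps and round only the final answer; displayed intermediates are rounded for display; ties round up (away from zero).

1.9300

single-mesh involute tooth geometry (73T engaging 26T at module 4.991)
base radii: r_b1 = 174.789261, r_b2 = 62.253709
tip radii: r_a1 = 187.162500, r_a2 = 69.874000
no profile shift: α' = α, a' = a
action lengths: √(r_a1²−r_b1²) = 66.921713, √(r_a2²−r_b2²) = 31.730924
base pitch p_b = π·m·cos α = 15.044292
CR = (66.921713 + 31.730924 − 247.054500·sin 16.36700°)/15.044292 = 1.929996
contact ratio ≈ 1.9300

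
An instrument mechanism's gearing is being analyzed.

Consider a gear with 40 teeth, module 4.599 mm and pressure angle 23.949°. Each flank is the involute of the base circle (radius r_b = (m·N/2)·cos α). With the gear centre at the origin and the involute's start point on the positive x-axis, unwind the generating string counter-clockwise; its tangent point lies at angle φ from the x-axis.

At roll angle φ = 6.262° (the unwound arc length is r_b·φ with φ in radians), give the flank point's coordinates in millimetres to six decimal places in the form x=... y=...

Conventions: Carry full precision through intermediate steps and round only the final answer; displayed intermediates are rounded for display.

topology: single-mesh involute geometry — m = 4.599, N = 40
pitch radius r_p = m·N/2 = 4.599·40/2 = 91.980000
base radius r_b = r_p·cos α = 91.980000·cos 23.949° = 84.061179
roll angle φ = 6.262° = 0.10929252 rad
x = r_b·(cos φ + φ·sin φ) = 84.561730
y = r_b·(sin φ − φ·cos φ) = 0.036536

x=84.561730 y=0.036536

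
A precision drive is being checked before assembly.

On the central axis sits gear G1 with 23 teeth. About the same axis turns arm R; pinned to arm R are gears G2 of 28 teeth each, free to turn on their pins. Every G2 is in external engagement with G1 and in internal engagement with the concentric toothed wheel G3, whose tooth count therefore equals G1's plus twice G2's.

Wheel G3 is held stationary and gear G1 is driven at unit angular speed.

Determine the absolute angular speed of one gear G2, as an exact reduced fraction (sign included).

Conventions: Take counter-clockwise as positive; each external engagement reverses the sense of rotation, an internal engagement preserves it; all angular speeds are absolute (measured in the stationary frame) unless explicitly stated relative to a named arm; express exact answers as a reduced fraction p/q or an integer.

class = planetary set [G3 = 23+2·28 = 79; Willis about the carrier]
ring teeth: 23 + 2·28 = 79
23(ω_sun−ω_arm) = −79(ω_ring−ω_arm),  ω_ring = 0, ω_sun = 1
23(1−ω_arm) = −79(0−ω_arm)  ⇒  102·ω_arm = 23  ⇒  ω_arm = 23/102
sun–planet mesh: 23·(1−23/102) = −28·(ω_p−ω_arm)  ⇒  ω_p−ω_arm = -1817/2856
ω_p = 23/102 − 1817/2856 = -23/56
exact speed ratio = -23/56

-23/56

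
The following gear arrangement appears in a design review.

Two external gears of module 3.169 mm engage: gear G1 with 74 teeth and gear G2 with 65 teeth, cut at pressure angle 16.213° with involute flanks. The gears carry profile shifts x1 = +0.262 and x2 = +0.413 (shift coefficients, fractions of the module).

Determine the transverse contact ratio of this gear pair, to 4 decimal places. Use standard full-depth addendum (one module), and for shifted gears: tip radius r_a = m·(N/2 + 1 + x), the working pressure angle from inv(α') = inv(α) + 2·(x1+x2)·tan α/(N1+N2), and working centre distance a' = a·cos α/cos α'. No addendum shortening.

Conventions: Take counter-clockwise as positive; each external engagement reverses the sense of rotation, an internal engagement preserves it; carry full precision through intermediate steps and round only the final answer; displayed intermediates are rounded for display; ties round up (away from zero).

1.9511

recognized (one external pair, fixed centres): single-mesh tooth geometry, m = 3.169, N1 = 74, N2 = 65
base radii: r_b1 = 112.589890, r_b2 = 98.896525
tip radii: r_a1 = 121.252278, r_a2 = 107.470297
inv(α') = inv(16.213°) + 2·(+0.262+0.413)·tan α/(74+65) = 0.01062674  ⇒  α' = 17.92713°
a' = a·cos α / cos α' = 220.2455·cos 16.213°/cos 17.92713° = 222.278301
action lengths: √(r_a1²−r_b1²) = 45.007016, √(r_a2²−r_b2²) = 42.063547
base pitch p_b = π·m·cos α = 9.559772
CR = (45.007016 + 42.063547 − 222.278301·sin 17.92713°)/9.559772 = 1.951063
contact ratio ≈ 1.9511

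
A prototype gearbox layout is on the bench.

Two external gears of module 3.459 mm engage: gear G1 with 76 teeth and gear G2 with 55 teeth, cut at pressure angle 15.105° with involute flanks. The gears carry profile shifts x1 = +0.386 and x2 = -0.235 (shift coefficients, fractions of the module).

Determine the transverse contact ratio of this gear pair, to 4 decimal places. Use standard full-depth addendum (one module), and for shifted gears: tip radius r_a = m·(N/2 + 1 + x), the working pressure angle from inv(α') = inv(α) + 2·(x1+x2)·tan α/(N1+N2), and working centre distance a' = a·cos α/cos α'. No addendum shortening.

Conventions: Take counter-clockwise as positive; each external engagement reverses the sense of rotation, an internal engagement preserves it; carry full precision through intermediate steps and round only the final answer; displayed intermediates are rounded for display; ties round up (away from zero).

topology: single-mesh involute geometry — m = 3.459, 76T/55T pair
base radii: r_b1 = 126.900665, r_b2 = 91.836008
tip radii: r_a1 = 136.236174, r_a2 = 97.768635
inv(α') = inv(15.105°) + 2·(+0.386-0.235)·tan α/(76+55) = 0.00690459  ⇒  α' = 15.57861°
a' = a·cos α / cos α' = 226.5645·cos 15.105°/cos 15.57861° = 227.078893
action lengths: √(r_a1²−r_b1²) = 49.563256, √(r_a2²−r_b2²) = 33.538839
base pitch p_b = π·m·cos α = 10.491321
CR = (49.563256 + 33.538839 − 227.078893·sin 15.57861°)/10.491321 = 2.108194
contact ratio ≈ 2.1082

2.1082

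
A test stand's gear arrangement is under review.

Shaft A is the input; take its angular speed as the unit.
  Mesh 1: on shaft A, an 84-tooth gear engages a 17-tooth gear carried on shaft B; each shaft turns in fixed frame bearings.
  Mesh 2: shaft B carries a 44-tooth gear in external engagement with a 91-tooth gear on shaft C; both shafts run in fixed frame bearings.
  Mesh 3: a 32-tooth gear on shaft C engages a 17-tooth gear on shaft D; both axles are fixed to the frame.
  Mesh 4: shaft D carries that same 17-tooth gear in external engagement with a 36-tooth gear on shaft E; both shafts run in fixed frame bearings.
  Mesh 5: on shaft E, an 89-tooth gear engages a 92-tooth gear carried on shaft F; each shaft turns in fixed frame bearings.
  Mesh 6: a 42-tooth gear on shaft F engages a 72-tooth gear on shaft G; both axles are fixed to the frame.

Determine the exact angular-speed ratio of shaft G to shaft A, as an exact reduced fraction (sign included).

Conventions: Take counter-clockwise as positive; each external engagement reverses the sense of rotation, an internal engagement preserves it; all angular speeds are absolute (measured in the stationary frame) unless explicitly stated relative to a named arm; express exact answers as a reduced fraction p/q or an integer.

54824/45747

class = fixed-axis compound train [6 meshes; 6 ratios multiply, 6 sense flips]
mesh 1 [84T→17T]: running ratio 84/17, sense −
mesh 2 [44T→91T]: running ratio 528/221, sense +
mesh 3 [32T→17T]: running ratio 16896/3757, sense −
mesh 4 [17T→36T]: running ratio 1408/663, sense +
mesh 5 [89T→92T]: running ratio 31328/15249, sense −
mesh 6 [42T→72T]: running ratio 54824/45747, sense +
ω_out/ω_in = 54824/45747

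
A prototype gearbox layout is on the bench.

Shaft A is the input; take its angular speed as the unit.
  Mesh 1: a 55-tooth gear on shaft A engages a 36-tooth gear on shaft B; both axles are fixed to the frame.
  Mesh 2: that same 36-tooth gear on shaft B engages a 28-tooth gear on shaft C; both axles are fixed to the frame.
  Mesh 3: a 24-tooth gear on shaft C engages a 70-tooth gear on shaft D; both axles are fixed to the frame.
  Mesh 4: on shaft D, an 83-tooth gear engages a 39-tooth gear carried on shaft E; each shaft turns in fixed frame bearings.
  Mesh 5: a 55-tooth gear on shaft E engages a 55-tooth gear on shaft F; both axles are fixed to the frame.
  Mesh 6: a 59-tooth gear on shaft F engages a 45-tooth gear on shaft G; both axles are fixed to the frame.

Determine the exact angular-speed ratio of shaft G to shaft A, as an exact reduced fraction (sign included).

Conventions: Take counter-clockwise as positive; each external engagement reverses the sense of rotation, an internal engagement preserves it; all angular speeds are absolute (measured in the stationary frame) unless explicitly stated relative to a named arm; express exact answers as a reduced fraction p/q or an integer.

class = fixed-axis compound train [6 meshes; 6 ratios multiply, 6 sense flips]
mesh 1 [55T→36T]: running ratio 55/36, sense −
mesh 2 [36T→28T]: running ratio 55/28, sense +
mesh 3 [24T→70T]: running ratio 33/49, sense −
mesh 4 [83T→39T]: running ratio 913/637, sense +
mesh 5 [55T→55T]: running ratio 913/637, sense −
mesh 6 [59T→45T]: running ratio 53867/28665, sense +
ω_out/ω_in = 53867/28665

53867/28665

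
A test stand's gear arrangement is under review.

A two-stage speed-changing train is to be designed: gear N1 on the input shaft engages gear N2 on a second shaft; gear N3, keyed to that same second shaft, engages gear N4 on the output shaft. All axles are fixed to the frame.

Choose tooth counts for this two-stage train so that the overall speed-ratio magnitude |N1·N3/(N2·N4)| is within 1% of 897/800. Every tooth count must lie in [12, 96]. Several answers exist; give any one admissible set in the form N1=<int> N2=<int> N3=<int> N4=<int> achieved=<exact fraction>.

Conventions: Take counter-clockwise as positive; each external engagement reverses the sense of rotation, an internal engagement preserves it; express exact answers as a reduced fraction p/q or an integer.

N1=13 N2=16 N3=69 N4=50 achieved=897/800

design class (target 897/800): fixed-axis compound train
target = 897/800 in lowest terms: an exact hit needs N1·N3 = k·897 and N2·N4 = k·800 for one integer k, every count in [12, 96]; additionally prefer no 1:1 stage (N1 ≠ N2, N3 ≠ N4)
k = 1: N1·N3 = 897 = 13·69, N2·N4 = 800 = 16·50
achieved = 13·69/(16·50) = 897/800; |achieved − target| = 0 ≤ 897/80000 ✓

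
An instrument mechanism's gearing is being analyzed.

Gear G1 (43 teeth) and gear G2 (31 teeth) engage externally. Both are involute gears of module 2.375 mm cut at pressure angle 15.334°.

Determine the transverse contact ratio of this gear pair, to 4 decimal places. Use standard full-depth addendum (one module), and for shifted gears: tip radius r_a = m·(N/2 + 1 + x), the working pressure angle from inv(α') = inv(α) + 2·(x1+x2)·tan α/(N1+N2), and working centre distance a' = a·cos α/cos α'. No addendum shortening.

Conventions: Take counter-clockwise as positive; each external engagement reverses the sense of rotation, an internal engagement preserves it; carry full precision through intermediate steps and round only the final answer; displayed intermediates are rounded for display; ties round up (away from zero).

1.9598

class = single-mesh tooth geometry [involute pair 43T × 31T, m = 2.375]
base radii: r_b1 = 49.244709, r_b2 = 35.501999
tip radii: r_a1 = 53.437500, r_a2 = 39.187500
no profile shift: α' = α, a' = a
action lengths: √(r_a1²−r_b1²) = 20.749098, √(r_a2²−r_b2²) = 16.591208
base pitch p_b = π·m·cos α = 7.195666
CR = (20.749098 + 16.591208 − 87.875000·sin 15.33400°)/7.195666 = 1.959814
contact ratio ≈ 1.9598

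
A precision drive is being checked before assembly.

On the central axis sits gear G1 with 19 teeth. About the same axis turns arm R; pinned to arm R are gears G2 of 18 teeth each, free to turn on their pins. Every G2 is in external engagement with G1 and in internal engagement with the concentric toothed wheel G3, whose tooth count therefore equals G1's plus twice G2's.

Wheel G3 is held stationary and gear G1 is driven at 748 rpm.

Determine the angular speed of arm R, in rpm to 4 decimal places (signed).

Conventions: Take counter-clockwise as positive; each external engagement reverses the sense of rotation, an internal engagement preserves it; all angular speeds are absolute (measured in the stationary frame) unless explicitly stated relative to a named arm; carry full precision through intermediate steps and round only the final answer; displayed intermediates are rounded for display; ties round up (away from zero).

class = planetary set [G3 = 19+2·18 = 55; Willis about the carrier]
normalise by the input: solve with ω_sun = 1, then scale by 748 rpm
ring teeth: 19 + 2·18 = 55
19(ω_sun−ω_arm) = −55(ω_ring−ω_arm),  ω_ring = 0, ω_sun = 1
19(1−ω_arm) = −55(0−ω_arm)  ⇒  74·ω_arm = 19  ⇒  ω_arm = 19/74
scale: ω_arm = 19/74 × 748 rpm = +192.0541 rpm

+192.0541 rpm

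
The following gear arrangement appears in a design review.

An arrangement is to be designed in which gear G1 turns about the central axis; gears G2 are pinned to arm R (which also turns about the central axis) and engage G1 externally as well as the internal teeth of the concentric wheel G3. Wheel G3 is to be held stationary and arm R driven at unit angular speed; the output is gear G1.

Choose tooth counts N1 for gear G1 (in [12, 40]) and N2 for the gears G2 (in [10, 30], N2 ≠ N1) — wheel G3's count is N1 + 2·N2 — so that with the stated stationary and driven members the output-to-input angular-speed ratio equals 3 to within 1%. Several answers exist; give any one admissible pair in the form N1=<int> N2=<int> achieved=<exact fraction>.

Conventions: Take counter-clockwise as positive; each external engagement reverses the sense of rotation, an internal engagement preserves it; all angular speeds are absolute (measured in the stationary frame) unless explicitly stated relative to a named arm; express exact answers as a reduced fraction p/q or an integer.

N1=20 N2=10 achieved=3

topology: planetary set — design target 3, arm = carrier (Willis)
Willis with ω_ring = 0: ω_sun/ω_arm = (N1+N3)/N1; set equal to 3  ⇒  N3/N1 = 3 − 1 = 2
N3 = N1 + 2·N2  ⇒  N2/N1 = (N3/N1 − 1)/2 = (2 − 1)/2 = 1/2
smallest multiple with N1 ≥ 12 and N2 ≥ 10: k = 10  ⇒  N1 = 10·2 = 20, N2 = 10·1 = 10 (N1 ≤ 40, N2 ≤ 30, N2 ≠ N1 ✓), N3 = 20 + 2·10 = 40
check: (N1+N3)/N1 with N1 = 20, N3 = 40 gives 3; |achieved − target| = 0 ≤ 3/100 ✓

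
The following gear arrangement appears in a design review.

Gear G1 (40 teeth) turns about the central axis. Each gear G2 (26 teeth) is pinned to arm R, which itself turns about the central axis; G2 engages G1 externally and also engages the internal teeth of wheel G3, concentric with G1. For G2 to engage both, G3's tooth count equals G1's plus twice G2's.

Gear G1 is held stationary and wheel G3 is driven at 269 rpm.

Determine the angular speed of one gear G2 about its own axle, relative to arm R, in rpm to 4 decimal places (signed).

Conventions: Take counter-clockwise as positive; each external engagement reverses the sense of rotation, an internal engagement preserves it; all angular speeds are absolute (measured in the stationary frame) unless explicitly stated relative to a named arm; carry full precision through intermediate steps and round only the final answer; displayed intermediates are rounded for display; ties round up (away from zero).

planetary set (40T centre, 26T on arm, 92T internal) — Willis relation
normalise by the input: solve with ω_ring = 1, then scale by 269 rpm
ring teeth: 40 + 2·26 = 92
40(ω_sun−ω_arm) = −92(ω_ring−ω_arm),  ω_sun = 0, ω_ring = 1
40(0−ω_arm) = −92(1−ω_arm)  ⇒  132·ω_arm = 92  ⇒  ω_arm = 23/33
sun–planet mesh: 40·(0−23/33) = −26·(ω_p−ω_arm)  ⇒  ω_p−ω_arm = 460/429
scale: ω_p−ω_arm = 460/429 × 269 rpm = +288.4382 rpm

+288.4382 rpm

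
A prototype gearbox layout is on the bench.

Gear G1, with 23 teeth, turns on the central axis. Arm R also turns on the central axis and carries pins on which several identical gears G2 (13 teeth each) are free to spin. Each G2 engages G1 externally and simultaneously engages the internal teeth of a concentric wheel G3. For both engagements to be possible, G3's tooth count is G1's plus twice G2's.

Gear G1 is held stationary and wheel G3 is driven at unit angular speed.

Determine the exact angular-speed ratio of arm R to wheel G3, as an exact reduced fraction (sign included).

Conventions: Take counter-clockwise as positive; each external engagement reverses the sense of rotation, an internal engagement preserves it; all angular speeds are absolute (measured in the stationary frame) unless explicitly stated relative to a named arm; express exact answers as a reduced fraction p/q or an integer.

49/72

topology: planetary set — G1 23T / G2 13T / G3 49T, arm = carrier (Willis)
ring teeth: 23 + 2·13 = 49
23(ω_sun−ω_arm) = −49(ω_ring−ω_arm),  ω_sun = 0, ω_ring = 1
23(0−ω_arm) = −49(1−ω_arm)  ⇒  72·ω_arm = 49  ⇒  ω_arm = 49/72
ω_out/ω_in = 49/72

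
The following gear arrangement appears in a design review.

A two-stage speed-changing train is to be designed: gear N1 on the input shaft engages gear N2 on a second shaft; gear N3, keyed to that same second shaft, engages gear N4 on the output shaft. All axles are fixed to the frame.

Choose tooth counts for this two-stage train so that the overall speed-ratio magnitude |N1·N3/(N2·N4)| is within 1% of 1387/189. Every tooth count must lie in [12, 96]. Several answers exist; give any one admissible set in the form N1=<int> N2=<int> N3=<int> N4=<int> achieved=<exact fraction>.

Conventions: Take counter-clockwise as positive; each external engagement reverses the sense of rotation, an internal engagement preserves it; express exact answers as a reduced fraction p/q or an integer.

design class (target 1387/189): fixed-axis compound train
target = 1387/189 in lowest terms: an exact hit needs N1·N3 = k·1387 and N2·N4 = k·189 for one integer k, every count in [12, 96]; additionally prefer no 1:1 stage (N1 ≠ N2, N3 ≠ N4)
k = 1: no 1:1-free in-range split of k·1387 and k·189 into factor pairs; take k = 2
k = 2: N1·N3 = 2774 = 38·73, N2·N4 = 378 = 14·27
achieved = 38·73/(14·27) = 1387/189; |achieved − target| = 0 ≤ 1387/18900 ✓

N1=38 N2=14 N3=73 N4=27 achieved=1387/189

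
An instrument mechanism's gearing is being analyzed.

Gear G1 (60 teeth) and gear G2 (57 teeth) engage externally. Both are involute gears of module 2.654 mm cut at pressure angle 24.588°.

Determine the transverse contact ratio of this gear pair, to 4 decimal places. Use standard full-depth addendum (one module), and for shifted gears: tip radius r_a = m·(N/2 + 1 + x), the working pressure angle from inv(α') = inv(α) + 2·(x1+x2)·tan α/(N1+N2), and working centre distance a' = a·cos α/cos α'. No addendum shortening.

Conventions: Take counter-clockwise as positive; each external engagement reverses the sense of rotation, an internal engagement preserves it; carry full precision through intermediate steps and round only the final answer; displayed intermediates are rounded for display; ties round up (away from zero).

1.5672

class = single-mesh tooth geometry [involute pair 60T × 57T, m = 2.654]
base radii: r_b1 = 72.400319, r_b2 = 68.780303
tip radii: r_a1 = 82.274000, r_a2 = 78.293000
no profile shift: α' = α, a' = a
action lengths: √(r_a1²−r_b1²) = 39.079469, √(r_a2²−r_b2²) = 37.404061
base pitch p_b = π·m·cos α = 7.581744
CR = (39.079469 + 37.404061 − 155.259000·sin 24.58800°)/7.581744 = 1.567154
contact ratio ≈ 1.5672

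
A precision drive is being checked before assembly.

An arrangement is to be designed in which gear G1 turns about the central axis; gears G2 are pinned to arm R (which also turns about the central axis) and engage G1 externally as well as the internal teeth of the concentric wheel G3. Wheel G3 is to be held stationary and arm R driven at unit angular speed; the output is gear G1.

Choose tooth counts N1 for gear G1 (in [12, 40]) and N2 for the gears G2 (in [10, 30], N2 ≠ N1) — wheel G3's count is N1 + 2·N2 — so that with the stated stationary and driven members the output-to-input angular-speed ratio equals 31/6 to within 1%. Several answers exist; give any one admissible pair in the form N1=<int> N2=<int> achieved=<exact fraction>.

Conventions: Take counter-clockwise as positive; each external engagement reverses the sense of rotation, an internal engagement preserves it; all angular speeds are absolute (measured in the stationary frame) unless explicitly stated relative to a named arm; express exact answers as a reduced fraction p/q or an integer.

N1=12 N2=19 achieved=31/6

design class (target 31/6): planetary set
Willis with ω_ring = 0: ω_sun/ω_arm = (N1+N3)/N1; set equal to 31/6  ⇒  N3/N1 = 31/6 − 1 = 25/6
N3 = N1 + 2·N2  ⇒  N2/N1 = (N3/N1 − 1)/2 = (25/6 − 1)/2 = 19/12
smallest multiple with N1 ≥ 12 and N2 ≥ 10: k = 1  ⇒  N1 = 1·12 = 12, N2 = 1·19 = 19 (N1 ≤ 40, N2 ≤ 30, N2 ≠ N1 ✓), N3 = 12 + 2·19 = 50
check: (N1+N3)/N1 with N1 = 12, N3 = 50 gives 31/6; |achieved − target| = 0 ≤ 31/600 ✓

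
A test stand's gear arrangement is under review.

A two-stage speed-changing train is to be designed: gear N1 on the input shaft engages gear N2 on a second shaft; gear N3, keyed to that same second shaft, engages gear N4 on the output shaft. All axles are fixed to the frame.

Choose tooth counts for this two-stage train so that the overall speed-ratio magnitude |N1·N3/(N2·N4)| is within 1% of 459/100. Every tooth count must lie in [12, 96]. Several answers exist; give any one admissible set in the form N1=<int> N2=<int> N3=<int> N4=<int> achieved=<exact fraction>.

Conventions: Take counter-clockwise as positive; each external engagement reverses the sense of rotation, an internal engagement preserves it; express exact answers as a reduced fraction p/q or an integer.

design class (target 459/100): fixed-axis compound train
target = 459/100 in lowest terms: an exact hit needs N1·N3 = k·459 and N2·N4 = k·100 for one integer k, every count in [12, 96]; additionally prefer no 1:1 stage (N1 ≠ N2, N3 ≠ N4)
k = 1…2: no 1:1-free in-range split of k·459 and k·100 into factor pairs; take k = 3
k = 3: N1·N3 = 1377 = 17·81, N2·N4 = 300 = 12·25
achieved = 17·81/(12·25) = 459/100; |achieved − target| = 0 ≤ 459/10000 ✓

N1=17 N2=12 N3=81 N4=25 achieved=459/100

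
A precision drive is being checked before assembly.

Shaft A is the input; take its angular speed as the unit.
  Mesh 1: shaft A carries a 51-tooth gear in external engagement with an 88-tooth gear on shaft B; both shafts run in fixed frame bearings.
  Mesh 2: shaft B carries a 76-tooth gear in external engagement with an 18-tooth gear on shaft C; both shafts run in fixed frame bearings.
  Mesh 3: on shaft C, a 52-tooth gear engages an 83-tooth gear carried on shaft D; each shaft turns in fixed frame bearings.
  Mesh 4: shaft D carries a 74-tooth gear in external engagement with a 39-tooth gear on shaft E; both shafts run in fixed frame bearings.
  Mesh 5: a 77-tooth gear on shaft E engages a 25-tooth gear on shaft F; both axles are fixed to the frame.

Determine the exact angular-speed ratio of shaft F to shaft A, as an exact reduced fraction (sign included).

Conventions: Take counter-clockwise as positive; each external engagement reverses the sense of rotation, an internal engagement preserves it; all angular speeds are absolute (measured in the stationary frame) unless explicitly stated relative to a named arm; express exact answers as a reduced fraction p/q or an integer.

class = fixed-axis compound train [5 meshes; 5 ratios multiply, 5 sense flips]
mesh 1 [51T→88T]: running ratio 51/88, sense −
mesh 2 [76T→18T]: running ratio 323/132, sense +
mesh 3 [52T→83T]: running ratio 4199/2739, sense −
mesh 4 [74T→39T]: running ratio 23902/8217, sense +
mesh 5 [77T→25T]: running ratio 167314/18675, sense −
ω_out/ω_in = -167314/18675

-167314/18675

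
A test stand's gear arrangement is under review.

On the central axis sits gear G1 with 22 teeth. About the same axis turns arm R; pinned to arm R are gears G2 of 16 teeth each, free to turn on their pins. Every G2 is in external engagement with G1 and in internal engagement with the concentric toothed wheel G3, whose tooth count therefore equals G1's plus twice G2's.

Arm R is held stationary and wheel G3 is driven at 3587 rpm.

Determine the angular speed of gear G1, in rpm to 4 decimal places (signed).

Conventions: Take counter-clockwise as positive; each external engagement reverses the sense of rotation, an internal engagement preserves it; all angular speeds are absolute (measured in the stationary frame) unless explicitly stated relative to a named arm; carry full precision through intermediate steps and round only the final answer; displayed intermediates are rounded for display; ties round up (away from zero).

topology: planetary set — G1 22T / G2 16T / G3 54T, arm = carrier (Willis)
normalise by the input: solve with ω_ring = 1, then scale by 3587 rpm
ring teeth: 22 + 2·16 = 54
22(ω_sun−ω_arm) = −54(ω_ring−ω_arm),  ω_arm = 0, ω_ring = 1
ω_sun = 0 − (54/22)(1−0) = -27/11
scale: ω_sun = -27/11 × 3587 rpm = -8804.4545 rpm

-8804.4545 rpm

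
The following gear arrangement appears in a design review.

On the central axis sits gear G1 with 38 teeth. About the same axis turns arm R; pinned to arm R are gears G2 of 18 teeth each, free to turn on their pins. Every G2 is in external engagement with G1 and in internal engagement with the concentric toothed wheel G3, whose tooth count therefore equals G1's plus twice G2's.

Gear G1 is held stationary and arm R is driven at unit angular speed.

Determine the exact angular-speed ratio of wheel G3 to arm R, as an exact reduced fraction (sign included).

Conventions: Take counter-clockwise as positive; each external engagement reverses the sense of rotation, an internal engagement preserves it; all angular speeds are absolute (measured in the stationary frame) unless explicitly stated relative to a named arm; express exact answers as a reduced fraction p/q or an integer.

56/37

class = planetary set [G3 = 38+2·18 = 74; Willis about the carrier]
ring teeth: 38 + 2·18 = 74
38(ω_sun−ω_arm) = −74(ω_ring−ω_arm),  ω_sun = 0, ω_arm = 1
ω_ring = 1 − (38/74)(0−1) = 56/37
ω_out/ω_in = 56/37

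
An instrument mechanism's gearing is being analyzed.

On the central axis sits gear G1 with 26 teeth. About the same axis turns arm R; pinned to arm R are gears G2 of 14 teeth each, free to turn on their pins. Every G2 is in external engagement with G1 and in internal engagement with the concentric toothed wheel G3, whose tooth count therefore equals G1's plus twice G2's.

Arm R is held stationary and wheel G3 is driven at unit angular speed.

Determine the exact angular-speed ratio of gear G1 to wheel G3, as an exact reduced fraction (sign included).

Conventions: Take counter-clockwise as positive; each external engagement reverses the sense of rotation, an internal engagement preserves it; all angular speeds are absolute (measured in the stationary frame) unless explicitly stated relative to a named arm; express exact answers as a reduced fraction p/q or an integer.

-27/13

topology: planetary set — G1 26T / G2 14T / G3 54T, arm = carrier (Willis)
ring teeth: 26 + 2·14 = 54
26(ω_sun−ω_arm) = −54(ω_ring−ω_arm),  ω_arm = 0, ω_ring = 1
ω_sun = 0 − (54/26)(1−0) = -27/13
ω_out/ω_in = -27/13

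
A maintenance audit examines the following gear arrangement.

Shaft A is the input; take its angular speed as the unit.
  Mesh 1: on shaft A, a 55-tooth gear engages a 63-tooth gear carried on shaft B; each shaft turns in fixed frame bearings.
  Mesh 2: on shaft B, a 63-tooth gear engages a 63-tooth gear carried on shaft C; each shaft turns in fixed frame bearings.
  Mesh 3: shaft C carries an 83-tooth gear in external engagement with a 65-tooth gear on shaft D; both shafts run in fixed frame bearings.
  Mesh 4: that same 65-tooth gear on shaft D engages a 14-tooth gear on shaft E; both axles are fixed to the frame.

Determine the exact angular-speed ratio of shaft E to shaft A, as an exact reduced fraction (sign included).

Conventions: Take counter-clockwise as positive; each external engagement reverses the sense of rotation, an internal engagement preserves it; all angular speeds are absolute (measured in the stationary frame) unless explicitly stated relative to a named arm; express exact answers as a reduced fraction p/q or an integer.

class = fixed-axis compound train [4 meshes; 4 ratios multiply, 4 sense flips]
mesh 1 [55T→63T]: running ratio 55/63, sense −
mesh 2 [63T→63T]: running ratio 55/63, sense +
mesh 3 [83T→65T]: running ratio 913/819, sense −
mesh 4 [65T→14T]: running ratio 4565/882, sense +
ω_out/ω_in = 4565/882

4565/882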